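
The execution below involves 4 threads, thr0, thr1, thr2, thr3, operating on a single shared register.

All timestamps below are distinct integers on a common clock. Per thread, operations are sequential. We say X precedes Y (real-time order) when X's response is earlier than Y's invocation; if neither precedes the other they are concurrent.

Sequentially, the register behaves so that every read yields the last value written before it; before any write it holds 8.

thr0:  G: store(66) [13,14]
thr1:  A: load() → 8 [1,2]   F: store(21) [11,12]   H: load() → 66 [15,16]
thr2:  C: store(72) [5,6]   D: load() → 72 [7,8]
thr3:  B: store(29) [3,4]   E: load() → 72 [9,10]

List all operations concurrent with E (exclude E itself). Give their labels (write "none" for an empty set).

none

E runs from 9 to 10; window-overlapping ops are concurrent
A [1,2]: before
B [3,4]: before
C [5,6]: before
D [7,8]: before
F [11,12]: after
G [13,14]: after
H [15,16]: after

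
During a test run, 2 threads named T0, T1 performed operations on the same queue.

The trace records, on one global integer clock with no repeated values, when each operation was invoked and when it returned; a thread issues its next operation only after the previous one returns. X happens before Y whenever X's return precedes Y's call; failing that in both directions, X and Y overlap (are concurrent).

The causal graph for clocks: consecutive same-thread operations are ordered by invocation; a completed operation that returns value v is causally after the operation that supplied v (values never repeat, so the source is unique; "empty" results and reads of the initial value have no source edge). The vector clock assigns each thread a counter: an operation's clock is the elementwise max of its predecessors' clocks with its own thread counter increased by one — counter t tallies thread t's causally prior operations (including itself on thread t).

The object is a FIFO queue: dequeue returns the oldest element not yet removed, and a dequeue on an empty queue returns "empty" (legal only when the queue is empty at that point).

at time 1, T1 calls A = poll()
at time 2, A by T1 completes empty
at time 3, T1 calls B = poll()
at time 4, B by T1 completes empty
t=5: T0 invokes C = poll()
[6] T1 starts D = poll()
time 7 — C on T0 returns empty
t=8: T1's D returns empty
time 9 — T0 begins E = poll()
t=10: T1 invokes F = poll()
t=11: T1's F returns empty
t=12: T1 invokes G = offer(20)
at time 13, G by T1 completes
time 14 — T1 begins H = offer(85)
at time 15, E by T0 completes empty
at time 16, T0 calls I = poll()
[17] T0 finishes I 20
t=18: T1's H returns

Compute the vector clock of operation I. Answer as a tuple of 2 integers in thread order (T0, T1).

VC(A, invoked at 1): no causal predecessors; +1 on T1 → (0, 1)
VC(C, invoked at 5): no causal predecessors; +1 on T0 → (1, 0)
from VC(A)=(0, 1), B (invoked 3) maxes components and bumps T1 → (0, 2)
from VC(C)=(1, 0), E (invoked 9) maxes components and bumps T0 → (2, 0)
from VC(B)=(0, 2), D (invoked 6) maxes components and bumps T1 → (0, 3)
from VC(D)=(0, 3), F (invoked 10) maxes components and bumps T1 → (0, 4)
from VC(F)=(0, 4), G (invoked 12) maxes components and bumps T1 → (0, 5)
from VC(G)=(0, 5), H (invoked 14) maxes components and bumps T1 → (0, 6)
from VC(E)=(2, 0), VC(G)=(0, 5), I (invoked 16) maxes components and bumps T0 → (3, 5)
target: VC(I) = (3, 5)

(3, 5)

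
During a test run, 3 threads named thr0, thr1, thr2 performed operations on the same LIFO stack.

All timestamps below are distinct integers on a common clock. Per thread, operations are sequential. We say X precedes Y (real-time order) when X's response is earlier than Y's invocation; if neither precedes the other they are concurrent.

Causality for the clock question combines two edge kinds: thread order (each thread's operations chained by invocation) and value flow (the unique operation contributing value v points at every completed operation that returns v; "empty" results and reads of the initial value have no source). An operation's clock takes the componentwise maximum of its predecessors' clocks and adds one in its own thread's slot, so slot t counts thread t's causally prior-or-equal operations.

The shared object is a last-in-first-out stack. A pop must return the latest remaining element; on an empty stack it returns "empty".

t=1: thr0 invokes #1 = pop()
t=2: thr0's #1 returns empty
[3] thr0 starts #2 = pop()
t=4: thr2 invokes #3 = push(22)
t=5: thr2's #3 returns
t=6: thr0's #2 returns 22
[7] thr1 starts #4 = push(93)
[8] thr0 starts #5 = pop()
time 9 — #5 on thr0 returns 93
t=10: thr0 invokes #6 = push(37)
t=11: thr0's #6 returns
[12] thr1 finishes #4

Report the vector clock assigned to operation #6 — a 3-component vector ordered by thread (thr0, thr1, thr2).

VC(#3, invoked at 4): no causal predecessors; +1 on thr2 → (0, 0, 1)
VC(#4, invoked at 7): no causal predecessors; +1 on thr1 → (0, 1, 0)
VC(#1, invoked at 1): no causal predecessors; +1 on thr0 → (1, 0, 0)
VC(#2, invoked at 3): max of VC(#1)=(1, 0, 0), VC(#3)=(0, 0, 1), then +1 on thread thr0 → (2, 0, 1)
VC(#5, invoked at 8): max of VC(#2)=(2, 0, 1), VC(#4)=(0, 1, 0), then +1 on thread thr0 → (3, 1, 1)
VC(#6, invoked at 10): max of VC(#5)=(3, 1, 1), then +1 on thread thr0 → (4, 1, 1)
target: VC(#6) = (4, 1, 1)

(4, 1, 1)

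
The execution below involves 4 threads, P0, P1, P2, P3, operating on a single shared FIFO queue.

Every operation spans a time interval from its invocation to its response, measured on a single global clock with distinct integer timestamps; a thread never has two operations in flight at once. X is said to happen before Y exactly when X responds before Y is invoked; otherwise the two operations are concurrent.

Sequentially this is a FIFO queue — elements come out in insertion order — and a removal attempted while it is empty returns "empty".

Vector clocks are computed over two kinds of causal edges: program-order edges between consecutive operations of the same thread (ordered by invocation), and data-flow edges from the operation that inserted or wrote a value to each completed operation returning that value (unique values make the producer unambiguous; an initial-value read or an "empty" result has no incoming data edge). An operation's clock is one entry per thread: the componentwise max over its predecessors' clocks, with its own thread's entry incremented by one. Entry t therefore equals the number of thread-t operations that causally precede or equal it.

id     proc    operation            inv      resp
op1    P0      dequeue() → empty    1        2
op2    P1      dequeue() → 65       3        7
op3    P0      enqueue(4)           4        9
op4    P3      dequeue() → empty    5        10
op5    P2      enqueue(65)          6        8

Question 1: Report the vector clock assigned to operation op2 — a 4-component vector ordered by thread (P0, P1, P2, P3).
Answer: (0, 1, 1, 0)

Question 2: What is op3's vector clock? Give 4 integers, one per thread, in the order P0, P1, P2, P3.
Answer: (2, 0, 0, 0)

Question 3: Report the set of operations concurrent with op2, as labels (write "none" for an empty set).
Answer: op3, op4, op5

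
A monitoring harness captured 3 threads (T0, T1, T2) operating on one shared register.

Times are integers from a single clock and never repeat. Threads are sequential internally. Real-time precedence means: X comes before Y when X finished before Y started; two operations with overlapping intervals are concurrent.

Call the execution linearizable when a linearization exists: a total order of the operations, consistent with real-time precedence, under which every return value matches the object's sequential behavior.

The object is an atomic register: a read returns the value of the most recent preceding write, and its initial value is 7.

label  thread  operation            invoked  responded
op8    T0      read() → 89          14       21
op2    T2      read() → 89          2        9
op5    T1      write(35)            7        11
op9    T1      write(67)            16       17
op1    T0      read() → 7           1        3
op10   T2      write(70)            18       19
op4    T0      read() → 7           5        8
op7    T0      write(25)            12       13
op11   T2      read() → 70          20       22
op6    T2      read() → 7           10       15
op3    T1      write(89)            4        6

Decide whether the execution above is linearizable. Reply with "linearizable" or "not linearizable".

not linearizable

already the first 15 events (up to op6's response at time 15) admit no linearization; the first 14 still do
every one of the 38 real-time-consistent orders over 7 completed register ops fails the sequential spec
completion choices over the 1 pending operation (op8) were checked; none helps
sample order op1, op2, op3, op4, op5, op6, op7 (pending dropped) stalls at step 2 — op2 read() → 89 has no legal effect
sample order op1, op2, op3, op4, op5, op7, op6 (pending dropped) stalls at step 2 — op2 read() → 89 has no legal effect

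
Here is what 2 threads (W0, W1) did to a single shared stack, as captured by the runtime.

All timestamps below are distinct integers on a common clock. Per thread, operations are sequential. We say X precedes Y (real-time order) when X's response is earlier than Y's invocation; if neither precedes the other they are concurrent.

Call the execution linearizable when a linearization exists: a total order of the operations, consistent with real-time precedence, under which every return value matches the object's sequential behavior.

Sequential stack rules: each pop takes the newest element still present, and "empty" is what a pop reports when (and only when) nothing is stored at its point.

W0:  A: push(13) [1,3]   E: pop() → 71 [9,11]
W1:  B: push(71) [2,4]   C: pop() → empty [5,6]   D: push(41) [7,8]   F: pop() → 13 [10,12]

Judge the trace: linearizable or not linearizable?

cut after 5 events: linearizable; cut after 6 events (C responds, time 6): not linearizable
2 orders of the 3 completed stack ops respect real time; none is legal
one such order, A, B, C, breaks at step 3 where C pop() → empty is illegal
one such order, B, A, C, breaks at step 3 where C pop() → empty is illegal

not linearizable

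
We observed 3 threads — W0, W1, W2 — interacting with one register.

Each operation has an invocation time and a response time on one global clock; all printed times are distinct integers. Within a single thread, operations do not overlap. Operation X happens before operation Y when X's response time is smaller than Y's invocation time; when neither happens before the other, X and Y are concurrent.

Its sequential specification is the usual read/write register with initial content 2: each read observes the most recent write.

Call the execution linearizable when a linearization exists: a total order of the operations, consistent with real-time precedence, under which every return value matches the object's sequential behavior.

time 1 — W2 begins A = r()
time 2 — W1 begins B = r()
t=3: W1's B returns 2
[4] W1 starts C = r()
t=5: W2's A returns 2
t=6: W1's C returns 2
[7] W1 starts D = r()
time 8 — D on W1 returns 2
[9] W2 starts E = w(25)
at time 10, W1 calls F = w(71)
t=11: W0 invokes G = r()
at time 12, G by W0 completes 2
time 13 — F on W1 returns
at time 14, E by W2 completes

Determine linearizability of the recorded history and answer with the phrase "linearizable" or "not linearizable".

one valid linearization: A, B, C, D, G, E, F
1. A r() → 2, leaving value 2
2. B r() → 2, leaving value 2
3. C r() → 2, leaving value 2
4. D r() → 2, leaving value 2
5. G r() → 2, leaving value 2
6. E w(25), leaving value 25
7. F w(71), leaving value 71

linearizable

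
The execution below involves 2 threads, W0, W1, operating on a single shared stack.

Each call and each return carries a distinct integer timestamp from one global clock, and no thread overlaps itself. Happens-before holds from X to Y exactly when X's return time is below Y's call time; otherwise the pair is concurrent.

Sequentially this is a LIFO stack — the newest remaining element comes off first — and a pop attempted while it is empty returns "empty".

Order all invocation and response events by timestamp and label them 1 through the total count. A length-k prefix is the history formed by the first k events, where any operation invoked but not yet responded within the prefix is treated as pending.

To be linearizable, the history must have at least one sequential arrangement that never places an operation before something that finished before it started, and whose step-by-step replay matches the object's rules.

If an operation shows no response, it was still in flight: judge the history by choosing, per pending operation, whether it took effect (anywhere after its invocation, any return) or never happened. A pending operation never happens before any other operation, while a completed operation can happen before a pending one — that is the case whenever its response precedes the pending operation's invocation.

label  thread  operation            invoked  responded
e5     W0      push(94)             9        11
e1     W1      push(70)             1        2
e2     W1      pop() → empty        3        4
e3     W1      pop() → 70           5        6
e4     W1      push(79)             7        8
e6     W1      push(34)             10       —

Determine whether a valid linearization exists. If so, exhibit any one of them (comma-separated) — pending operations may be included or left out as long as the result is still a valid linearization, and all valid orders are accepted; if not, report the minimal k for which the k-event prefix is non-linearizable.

the violation lands at event 4, e2's response at time 4: events 1..3 linearize, events 1..4 do not
exactly one order of the 2 completed ops respects real time; the stack replay fails
e.g. e1, e2: illegal at step 2, since e2 pop() → empty cannot apply there

not linearizable — minimal violating prefix: 4 events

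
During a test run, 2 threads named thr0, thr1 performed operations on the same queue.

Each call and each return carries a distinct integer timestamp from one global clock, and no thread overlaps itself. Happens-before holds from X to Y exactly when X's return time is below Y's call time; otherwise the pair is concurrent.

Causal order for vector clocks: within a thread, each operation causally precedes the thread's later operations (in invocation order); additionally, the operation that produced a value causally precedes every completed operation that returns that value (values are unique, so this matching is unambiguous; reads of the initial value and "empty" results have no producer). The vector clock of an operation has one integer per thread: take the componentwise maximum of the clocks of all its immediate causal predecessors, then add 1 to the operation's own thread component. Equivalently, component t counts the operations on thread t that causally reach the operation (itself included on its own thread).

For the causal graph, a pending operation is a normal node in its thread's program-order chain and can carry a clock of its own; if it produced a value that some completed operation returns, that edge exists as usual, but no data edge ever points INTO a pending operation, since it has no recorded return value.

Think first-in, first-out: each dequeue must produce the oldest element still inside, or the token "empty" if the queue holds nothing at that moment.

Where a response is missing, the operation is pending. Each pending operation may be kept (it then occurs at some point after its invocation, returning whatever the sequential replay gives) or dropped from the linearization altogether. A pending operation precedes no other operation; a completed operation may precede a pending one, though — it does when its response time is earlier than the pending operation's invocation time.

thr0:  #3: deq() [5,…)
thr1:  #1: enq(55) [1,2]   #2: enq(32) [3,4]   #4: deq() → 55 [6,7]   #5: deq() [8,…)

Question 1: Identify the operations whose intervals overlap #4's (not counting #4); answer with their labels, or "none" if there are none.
#3

#4 runs from 6 to 7; window-overlapping ops are concurrent
#1 [1,2]: before
#2 [3,4]: before
#3 [5,…): concurrent
#5 [8,…): after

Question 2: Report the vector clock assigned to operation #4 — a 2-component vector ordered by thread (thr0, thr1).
(0, 3)

#1, invoked 1, has no incoming edges; only thr1's bump applies → (0, 1)
#3, invoked 5, has no incoming edges; only thr0's bump applies → (1, 0)
invoked at 3, #2 merges VC(#1)=(0, 1) and bumps thr1's slot → (0, 2)
invoked at 6, #4 merges VC(#1)=(0, 1), VC(#2)=(0, 2) and bumps thr1's slot → (0, 3)
invoked at 8, #5 merges VC(#4)=(0, 3) and bumps thr1's slot → (0, 4)
target: VC(#4) = (0, 3)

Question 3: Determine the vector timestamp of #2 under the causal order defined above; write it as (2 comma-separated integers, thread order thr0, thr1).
(0, 2)

#1 (invocation 1): nothing precedes it; thr1's component alone gives (0, 1)
#3 (invocation 5): nothing precedes it; thr0's component alone gives (1, 0)
#2 (invocation 3): componentwise max over VC(#1)=(0, 1), +1 at thr1, giving (0, 2)
#4 (invocation 6): componentwise max over VC(#1)=(0, 1), VC(#2)=(0, 2), +1 at thr1, giving (0, 3)
#5 (invocation 8): componentwise max over VC(#4)=(0, 3), +1 at thr1, giving (0, 4)
target: VC(#2) = (0, 2)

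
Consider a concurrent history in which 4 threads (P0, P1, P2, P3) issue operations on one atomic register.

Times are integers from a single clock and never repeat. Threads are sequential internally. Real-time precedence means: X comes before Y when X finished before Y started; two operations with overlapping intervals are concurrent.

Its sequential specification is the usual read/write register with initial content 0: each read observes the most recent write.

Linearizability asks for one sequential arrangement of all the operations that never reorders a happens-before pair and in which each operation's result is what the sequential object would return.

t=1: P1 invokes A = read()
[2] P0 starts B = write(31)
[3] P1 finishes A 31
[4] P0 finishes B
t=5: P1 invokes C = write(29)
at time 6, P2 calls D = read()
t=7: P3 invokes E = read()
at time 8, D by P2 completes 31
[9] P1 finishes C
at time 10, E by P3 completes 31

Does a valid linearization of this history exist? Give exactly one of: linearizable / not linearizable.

linearizable

a witness: B, A, D, E, C
after step 1 (B write(31)): value 31
after step 2 (A read() → 31): value 31
after step 3 (D read() → 31): value 31
after step 4 (E read() → 31): value 31
after step 5 (C write(29)): value 29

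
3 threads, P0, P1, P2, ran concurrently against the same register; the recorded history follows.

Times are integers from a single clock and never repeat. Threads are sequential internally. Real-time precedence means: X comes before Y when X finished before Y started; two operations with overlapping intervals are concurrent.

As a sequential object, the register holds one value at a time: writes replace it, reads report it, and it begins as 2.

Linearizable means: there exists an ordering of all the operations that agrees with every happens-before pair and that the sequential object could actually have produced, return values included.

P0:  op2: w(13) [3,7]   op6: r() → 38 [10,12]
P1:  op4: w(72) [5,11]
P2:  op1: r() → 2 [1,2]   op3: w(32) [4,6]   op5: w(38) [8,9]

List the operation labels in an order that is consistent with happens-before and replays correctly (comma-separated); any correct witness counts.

after step 1 (op1 r() → 2): value 2
after step 2 (op2 w(13)): value 13
after step 3 (op3 w(32)): value 32
after step 4 (op4 w(72)): value 72
after step 5 (op5 w(38)): value 38
after step 6 (op6 r() → 38): value 38

op1, op2, op3, op4, op5, op6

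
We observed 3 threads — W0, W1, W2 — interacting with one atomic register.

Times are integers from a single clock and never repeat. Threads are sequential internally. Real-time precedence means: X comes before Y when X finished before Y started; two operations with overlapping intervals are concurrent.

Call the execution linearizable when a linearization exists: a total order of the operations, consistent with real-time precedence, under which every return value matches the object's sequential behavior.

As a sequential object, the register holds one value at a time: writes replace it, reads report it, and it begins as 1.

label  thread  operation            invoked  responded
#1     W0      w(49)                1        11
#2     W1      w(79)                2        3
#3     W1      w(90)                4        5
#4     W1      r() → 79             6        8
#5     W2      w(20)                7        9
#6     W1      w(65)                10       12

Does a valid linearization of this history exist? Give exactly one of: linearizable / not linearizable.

not linearizable

cut after 7 events: linearizable; cut after 8 events (#4 responds, time 8): not linearizable
one real-time candidate order over the 3 completed operations — the atomic register replay rejects it
including or dropping the 2 pending operations (#1, #5) in any combination fails
for example #2, #3, #4 (pending dropped) fails at step 3: #4 r() → 79 is not legal there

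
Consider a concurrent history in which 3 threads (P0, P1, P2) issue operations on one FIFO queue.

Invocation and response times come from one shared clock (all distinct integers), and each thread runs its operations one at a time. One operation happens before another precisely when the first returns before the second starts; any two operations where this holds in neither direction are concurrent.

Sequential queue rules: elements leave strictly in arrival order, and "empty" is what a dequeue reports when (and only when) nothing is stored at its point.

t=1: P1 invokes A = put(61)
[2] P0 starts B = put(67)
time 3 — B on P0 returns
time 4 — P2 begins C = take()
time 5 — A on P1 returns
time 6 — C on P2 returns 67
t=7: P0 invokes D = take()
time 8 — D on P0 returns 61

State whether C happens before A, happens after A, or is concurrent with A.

C spans [4,6], A spans [1,5]
the intervals overlap in both directions

concurrent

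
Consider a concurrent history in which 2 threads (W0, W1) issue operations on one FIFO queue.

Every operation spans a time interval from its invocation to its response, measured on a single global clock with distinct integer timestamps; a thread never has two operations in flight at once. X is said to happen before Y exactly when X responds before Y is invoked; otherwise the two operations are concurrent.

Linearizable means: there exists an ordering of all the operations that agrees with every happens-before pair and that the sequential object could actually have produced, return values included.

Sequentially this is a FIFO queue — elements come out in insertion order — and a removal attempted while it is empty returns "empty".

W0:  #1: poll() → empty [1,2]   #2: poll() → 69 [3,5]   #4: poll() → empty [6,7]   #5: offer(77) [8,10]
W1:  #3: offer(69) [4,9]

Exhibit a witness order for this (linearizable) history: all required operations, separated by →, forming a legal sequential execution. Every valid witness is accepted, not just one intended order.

#1 → #3 → #2 → #4 → #5

after step 1 (#1 poll() → empty): queue <>
after step 2 (#3 offer(69)): queue <69>
after step 3 (#2 poll() → 69): queue <>
after step 4 (#4 poll() → empty): queue <>
after step 5 (#5 offer(77)): queue <77>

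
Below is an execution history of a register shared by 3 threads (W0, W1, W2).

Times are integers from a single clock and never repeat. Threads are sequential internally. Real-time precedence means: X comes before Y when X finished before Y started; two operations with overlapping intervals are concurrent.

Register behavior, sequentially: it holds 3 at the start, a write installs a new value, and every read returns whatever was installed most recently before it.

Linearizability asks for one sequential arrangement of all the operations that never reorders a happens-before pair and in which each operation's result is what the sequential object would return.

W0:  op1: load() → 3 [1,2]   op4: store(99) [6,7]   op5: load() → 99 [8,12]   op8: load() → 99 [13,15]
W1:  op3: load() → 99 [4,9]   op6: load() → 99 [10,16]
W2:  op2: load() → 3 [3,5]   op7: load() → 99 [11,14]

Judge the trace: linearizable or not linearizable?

a witness: op1, op2, op4, op3, op5, op6, op7, op8
step 1: op1 load() → 3 — value 3
step 2: op2 load() → 3 — value 3
step 3: op4 store(99) — value 99
step 4: op3 load() → 99 — value 99
step 5: op5 load() → 99 — value 99
step 6: op6 load() → 99 — value 99
step 7: op7 load() → 99 — value 99
step 8: op8 load() → 99 — value 99

linearizable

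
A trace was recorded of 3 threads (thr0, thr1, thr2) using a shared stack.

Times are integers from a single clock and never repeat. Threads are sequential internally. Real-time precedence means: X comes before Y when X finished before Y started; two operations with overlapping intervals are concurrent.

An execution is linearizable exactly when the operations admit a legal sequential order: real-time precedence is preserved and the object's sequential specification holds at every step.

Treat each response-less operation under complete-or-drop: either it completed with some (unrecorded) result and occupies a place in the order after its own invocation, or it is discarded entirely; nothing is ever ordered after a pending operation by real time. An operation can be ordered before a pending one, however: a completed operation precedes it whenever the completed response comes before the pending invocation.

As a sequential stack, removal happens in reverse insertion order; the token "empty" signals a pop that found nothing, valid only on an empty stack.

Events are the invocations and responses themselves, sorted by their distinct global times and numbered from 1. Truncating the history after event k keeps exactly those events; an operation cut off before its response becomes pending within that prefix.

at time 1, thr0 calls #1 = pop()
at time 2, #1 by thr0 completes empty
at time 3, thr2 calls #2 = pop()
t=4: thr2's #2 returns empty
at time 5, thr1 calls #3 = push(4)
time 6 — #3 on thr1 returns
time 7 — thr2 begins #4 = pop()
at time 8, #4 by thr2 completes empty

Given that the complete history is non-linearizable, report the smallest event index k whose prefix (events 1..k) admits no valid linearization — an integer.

events 1..7 are still linearizable — one witness is #1, #2, #3:
step 1: #1 pop() → empty — stack <>
step 2: #2 pop() → empty — stack <>
step 3: #3 push(4) — stack <4>
with event 8 included (#4 responding at time 8), all real-time-consistent orders fail
for example #1, #2, #3, #4 fails at step 4: #4 pop() → empty is not legal there

8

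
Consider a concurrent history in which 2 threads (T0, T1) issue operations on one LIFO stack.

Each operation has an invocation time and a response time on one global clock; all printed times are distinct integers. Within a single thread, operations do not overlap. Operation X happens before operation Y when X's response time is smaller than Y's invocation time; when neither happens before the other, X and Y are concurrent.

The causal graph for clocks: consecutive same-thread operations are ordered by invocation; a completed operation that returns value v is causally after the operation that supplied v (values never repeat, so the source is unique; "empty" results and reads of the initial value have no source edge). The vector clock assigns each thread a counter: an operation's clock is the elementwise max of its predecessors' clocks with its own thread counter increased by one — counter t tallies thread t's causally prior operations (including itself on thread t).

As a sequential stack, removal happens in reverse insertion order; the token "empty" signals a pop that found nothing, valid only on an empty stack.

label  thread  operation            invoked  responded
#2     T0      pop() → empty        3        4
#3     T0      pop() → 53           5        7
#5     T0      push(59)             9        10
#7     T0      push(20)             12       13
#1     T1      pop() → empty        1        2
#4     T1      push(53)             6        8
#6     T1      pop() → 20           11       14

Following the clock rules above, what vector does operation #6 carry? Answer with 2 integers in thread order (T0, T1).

root op #1, invoked 1: fresh clock plus T1's own tick → (0, 1)
root op #2, invoked 3: fresh clock plus T0's own tick → (1, 0)
from VC(#1)=(0, 1), #4 (invoked 6) maxes components and bumps T1 → (0, 2)
from VC(#2)=(1, 0), VC(#4)=(0, 2), #3 (invoked 5) maxes components and bumps T0 → (2, 2)
from VC(#3)=(2, 2), #5 (invoked 9) maxes components and bumps T0 → (3, 2)
from VC(#5)=(3, 2), #7 (invoked 12) maxes components and bumps T0 → (4, 2)
from VC(#4)=(0, 2), VC(#7)=(4, 2), #6 (invoked 11) maxes components and bumps T1 → (4, 3)
target: VC(#6) = (4, 3)

(4, 3)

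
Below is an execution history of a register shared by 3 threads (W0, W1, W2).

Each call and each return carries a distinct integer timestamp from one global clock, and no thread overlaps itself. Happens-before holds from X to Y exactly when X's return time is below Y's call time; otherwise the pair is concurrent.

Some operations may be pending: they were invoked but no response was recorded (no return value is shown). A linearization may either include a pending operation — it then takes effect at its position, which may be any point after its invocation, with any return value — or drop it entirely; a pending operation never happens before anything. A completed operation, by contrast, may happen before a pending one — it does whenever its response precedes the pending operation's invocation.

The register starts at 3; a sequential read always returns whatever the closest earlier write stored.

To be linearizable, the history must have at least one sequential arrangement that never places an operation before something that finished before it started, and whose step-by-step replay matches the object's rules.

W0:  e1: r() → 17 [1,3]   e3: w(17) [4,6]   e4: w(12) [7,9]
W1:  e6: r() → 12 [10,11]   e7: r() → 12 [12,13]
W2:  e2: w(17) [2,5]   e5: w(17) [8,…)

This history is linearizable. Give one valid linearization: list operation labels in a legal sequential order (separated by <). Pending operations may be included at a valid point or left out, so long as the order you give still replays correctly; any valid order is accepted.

1. e2 w(17), leaving value 17
2. e1 r() → 17, leaving value 17
3. e3 w(17), leaving value 17
4. e4 w(12), leaving value 12
5. e6 r() → 12, leaving value 12
6. e7 r() → 12, leaving value 12

e2 < e1 < e3 < e4 < e6 < e7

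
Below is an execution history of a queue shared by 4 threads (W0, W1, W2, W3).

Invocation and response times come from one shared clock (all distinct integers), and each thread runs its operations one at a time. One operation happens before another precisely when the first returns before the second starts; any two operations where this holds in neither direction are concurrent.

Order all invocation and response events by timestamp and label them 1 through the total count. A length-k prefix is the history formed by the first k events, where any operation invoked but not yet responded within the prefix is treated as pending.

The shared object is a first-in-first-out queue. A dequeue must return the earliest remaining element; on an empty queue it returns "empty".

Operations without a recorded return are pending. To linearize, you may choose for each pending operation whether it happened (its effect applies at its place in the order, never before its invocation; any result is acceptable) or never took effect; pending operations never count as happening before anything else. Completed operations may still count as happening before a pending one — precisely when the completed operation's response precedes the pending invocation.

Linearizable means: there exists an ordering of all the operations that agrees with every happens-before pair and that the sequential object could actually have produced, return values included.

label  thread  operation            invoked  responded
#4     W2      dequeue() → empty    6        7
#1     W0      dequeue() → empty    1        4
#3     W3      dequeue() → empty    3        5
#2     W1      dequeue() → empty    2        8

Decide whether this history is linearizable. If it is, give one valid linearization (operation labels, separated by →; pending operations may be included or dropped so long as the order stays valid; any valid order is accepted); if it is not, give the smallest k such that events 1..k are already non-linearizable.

linearizable — witness: #1 → #2 → #3 → #4

after step 1 (#1 dequeue() → empty): queue <>
after step 2 (#2 dequeue() → empty): queue <>
after step 3 (#3 dequeue() → empty): queue <>
after step 4 (#4 dequeue() → empty): queue <>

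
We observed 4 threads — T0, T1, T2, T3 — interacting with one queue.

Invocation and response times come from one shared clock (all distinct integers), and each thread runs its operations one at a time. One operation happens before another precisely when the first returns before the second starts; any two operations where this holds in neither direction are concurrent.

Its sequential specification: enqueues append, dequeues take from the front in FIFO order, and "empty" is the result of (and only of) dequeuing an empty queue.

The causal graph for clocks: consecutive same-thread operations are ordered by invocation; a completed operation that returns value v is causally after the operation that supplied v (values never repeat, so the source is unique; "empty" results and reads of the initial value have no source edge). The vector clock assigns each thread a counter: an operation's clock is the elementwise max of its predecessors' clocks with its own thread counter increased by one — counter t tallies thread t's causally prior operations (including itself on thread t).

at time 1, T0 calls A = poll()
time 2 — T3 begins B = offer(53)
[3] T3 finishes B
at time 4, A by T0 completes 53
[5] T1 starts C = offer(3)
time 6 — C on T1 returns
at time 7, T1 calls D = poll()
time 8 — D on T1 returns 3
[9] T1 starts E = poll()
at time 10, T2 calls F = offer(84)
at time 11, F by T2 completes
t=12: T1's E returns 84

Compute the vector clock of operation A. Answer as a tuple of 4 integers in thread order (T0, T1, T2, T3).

(1, 0, 0, 1)

invoked at 2, B has no predecessors; its own T3 bump gives (0, 0, 0, 1)
invoked at 10, F has no predecessors; its own T2 bump gives (0, 0, 1, 0)
invoked at 5, C has no predecessors; its own T1 bump gives (0, 1, 0, 0)
VC(D, invoked at 7): max of VC(C)=(0, 1, 0, 0), then +1 on thread T1 → (0, 2, 0, 0)
VC(A, invoked at 1): max of VC(B)=(0, 0, 0, 1), then +1 on thread T0 → (1, 0, 0, 1)
VC(E, invoked at 9): max of VC(D)=(0, 2, 0, 0), VC(F)=(0, 0, 1, 0), then +1 on thread T1 → (0, 3, 1, 0)
target: VC(A) = (1, 0, 0, 1)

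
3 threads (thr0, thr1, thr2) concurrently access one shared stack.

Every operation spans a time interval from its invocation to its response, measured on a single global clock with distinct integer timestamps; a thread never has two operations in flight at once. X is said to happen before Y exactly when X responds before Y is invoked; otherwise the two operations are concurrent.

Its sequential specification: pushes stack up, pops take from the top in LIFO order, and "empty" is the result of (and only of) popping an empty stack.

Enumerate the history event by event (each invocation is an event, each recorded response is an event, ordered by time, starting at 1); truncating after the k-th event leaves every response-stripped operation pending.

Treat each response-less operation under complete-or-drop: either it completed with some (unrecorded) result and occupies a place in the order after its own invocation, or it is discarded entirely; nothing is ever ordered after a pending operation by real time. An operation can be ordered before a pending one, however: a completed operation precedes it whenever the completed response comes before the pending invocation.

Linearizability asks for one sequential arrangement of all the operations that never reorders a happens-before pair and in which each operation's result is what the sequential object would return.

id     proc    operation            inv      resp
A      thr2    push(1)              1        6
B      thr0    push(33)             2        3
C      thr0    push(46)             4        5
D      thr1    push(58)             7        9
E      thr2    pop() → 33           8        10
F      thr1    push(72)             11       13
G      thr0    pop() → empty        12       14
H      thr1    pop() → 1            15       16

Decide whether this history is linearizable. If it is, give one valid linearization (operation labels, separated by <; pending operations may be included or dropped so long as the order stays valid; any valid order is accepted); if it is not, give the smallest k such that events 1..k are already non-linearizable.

cut after 9 events: linearizable; cut after 10 events (E responds, time 10): not linearizable
every one of the 6 real-time-consistent orders over 5 completed stack ops fails the sequential spec
e.g. A, B, C, D, E: illegal at step 5, since E pop() → 33 cannot apply there
e.g. A, B, C, E, D: illegal at step 4, since E pop() → 33 cannot apply there

not linearizable — minimal violating prefix: 10 events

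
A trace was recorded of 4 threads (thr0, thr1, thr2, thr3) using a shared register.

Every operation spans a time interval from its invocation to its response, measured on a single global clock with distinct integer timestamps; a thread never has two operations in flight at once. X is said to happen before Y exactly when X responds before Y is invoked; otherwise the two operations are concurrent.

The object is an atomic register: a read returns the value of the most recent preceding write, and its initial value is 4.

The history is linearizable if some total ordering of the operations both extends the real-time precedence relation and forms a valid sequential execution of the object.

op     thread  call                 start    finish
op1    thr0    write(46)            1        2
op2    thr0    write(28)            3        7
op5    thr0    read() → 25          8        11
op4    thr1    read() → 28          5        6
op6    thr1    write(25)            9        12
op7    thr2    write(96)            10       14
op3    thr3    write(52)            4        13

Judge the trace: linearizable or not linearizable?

linearizable

a witness: op1, op2, op4, op3, op6, op5, op7
after step 1 (op1 write(46)): value 46
after step 2 (op2 write(28)): value 28
after step 3 (op4 read() → 28): value 28
after step 4 (op3 write(52)): value 52
after step 5 (op6 write(25)): value 25
after step 6 (op5 read() → 25): value 25
after step 7 (op7 write(96)): value 96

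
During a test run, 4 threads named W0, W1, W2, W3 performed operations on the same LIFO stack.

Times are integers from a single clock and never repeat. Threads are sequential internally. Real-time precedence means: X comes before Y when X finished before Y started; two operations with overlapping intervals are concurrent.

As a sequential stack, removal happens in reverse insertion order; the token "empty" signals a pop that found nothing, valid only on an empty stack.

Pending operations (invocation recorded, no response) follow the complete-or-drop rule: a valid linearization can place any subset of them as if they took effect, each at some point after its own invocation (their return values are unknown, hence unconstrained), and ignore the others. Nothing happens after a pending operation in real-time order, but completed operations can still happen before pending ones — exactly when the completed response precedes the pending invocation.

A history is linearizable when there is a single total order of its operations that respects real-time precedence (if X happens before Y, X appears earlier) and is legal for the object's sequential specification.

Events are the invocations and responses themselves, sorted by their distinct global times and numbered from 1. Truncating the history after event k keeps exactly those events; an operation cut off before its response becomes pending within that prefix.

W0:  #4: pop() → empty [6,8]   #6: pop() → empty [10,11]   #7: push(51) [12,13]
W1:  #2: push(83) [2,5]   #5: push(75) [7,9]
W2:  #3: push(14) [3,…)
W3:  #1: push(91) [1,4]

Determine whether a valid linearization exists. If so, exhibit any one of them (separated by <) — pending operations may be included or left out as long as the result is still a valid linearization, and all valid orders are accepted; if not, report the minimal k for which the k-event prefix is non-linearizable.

cut after 7 events: linearizable; cut after 8 events (#4 responds, time 8): not linearizable
no legal order exists: 2 real-time-consistent candidates over 3 completed LIFO stack operations, all rejected
no completion choice of the 2 pending operations (#3, #5) rescues it — every subset was tried
take #1, #2, #4 (pending dropped): step 3 already fails, because #4 pop() → empty cannot occur there
take #2, #1, #4 (pending dropped): step 3 already fails, because #4 pop() → empty cannot occur there

not linearizable — minimal violating prefix: 8 events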